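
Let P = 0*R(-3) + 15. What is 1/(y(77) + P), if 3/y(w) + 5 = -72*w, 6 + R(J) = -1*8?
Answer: 5549/83232 ≈ 0.066669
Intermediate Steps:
R(J) = -14 (R(J) = -6 - 1*8 = -6 - 8 = -14)
y(w) = 3/(-5 - 72*w)
P = 15 (P = 0*(-14) + 15 = 0 + 15 = 15)
1/(y(77) + P) = 1/(-3/(5 + 72*77) + 15) = 1/(-3/(5 + 5544) + 15) = 1/(-3/5549 + 15) = 1/(83232/5549) = 5549/83232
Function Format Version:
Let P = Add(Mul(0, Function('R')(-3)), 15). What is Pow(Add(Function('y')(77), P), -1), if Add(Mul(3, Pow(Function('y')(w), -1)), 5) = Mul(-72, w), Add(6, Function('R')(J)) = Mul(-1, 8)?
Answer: Rational(5549, 83232) ≈ 0.066669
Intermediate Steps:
Function('R')(J) = -14 (Function('R')(J) = Add(-6, Mul(-1, 8)) = Add(-6, -8) = -14)
Function('y')(w) = Mul(3, Pow(Add(-5, Mul(-72, w)), -1))
P = 15 (P = Add(Mul(0, -14), 15) = Add(0, 15) = 15)
Pow(Add(Function('y')(77), P), -1) = Pow(Add(Mul(-3, Pow(Add(5, Mul(72, 77)), -1)), 15), -1) = Pow(Add(Mul(-3, Pow(Add(5, 5544), -1)), 15), -1) = Pow(Add(Mul(-3, Pow(5549, -1)), 15), -1) = Pow(Add(Mul(-3, Rational(1, 5549)), 15), -1) = Pow(Add(Rational(-3, 5549), 15), -1) = Pow(Rational(83232, 5549), -1) = Rational(5549, 83232)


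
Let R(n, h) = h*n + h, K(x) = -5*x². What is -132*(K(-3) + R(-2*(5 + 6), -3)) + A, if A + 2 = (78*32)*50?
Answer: 122422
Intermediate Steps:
R(n, h) = h + h*n
A = 124798 (A = -2 + (78*32)*50 = -2 + 2496*50 = -2 + 124800 = 124798)
-132*(K(-3) + R(-2*(5 + 6), -3)) + A = -132*(-5*(-3)² - 3*(1 - 2*(5 + 6))) + 124798 = -132*(-5*9 - 3*(1 - 2*11)) + 124798 = -132*(-45 - 3*(1 - 22)) + 124798 = -132*(-45 - 3*(-21)) + 124798 = -132*(-45 + 63) + 124798 = -132*18 + 124798 = -2376 + 124798 = 122422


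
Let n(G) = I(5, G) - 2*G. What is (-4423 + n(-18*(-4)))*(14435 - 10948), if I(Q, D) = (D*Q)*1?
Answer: -14669809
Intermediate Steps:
I(Q, D) = D*Q
n(G) = 3*G (n(G) = G*5 - 2*G = 5*G - 2*G = 3*G)
(-4423 + n(-18*(-4)))*(14435 - 10948) = (-4423 + 3*(-18*(-4)))*(14435 - 10948) = (-4423 + 3*72)*3487 = (-4423 + 216)*3487 = -4207*3487 = -14669809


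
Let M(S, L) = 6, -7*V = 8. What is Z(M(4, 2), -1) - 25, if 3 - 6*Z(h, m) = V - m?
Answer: -514/21 ≈ -24.476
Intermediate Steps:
V = -8/7 (V = -⅐*8 = -8/7 ≈ -1.1429)
Z(h, m) = 29/42 + m/6 (Z(h, m) = ½ - (-8/7 - m)/6 = ½ + (4/21 + m/6) = 29/42 + m/6)
Z(M(4, 2), -1) - 25 = (29/42 + (⅙)*(-1)) - 25 = (29/42 - ⅙) - 25 = 11/21 - 25 = -514/21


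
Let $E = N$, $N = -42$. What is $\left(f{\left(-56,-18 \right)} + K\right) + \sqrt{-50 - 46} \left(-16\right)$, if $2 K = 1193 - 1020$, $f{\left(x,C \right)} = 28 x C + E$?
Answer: $\frac{56537}{2} - 64 i \sqrt{6} \approx 28269.0 - 156.77 i$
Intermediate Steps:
$E = -42$
$f{\left(x,C \right)} = -42 + 28 C x$ ($f{\left(x,C \right)} = 28 x C - 42 = 28 C x - 42 = -42 + 28 C x$)
$K = \frac{173}{2}$ ($K = \frac{1193 - 1020}{2} = \frac{1}{2} \cdot 173 = \frac{173}{2} \approx 86.5$)
$\left(f{\left(-56,-18 \right)} + K\right) + \sqrt{-50 - 46} \left(-16\right) = \left(\left(-42 + 28 \left(-18\right) \left(-56\right)\right) + \frac{173}{2}\right) + \sqrt{-50 - 46} \left(-16\right) = \left(\left(-42 + 28224\right) + \frac{173}{2}\right) + \sqrt{-96} \left(-16\right) = \left(28182 + \frac{173}{2}\right) + 4 i \sqrt{6} \left(-16\right) = \frac{56537}{2} - 64 i \sqrt{6}$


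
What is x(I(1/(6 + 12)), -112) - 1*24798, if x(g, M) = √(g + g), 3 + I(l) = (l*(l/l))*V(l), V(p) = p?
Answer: -24798 + I*√1942/18 ≈ -24798.0 + 2.4482*I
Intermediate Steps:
I(l) = -3 + l² (I(l) = -3 + (l*(l/l))*l = -3 + (l*1)*l = -3 + l*l = -3 + l²)
x(g, M) = √2*√g (x(g, M) = √(2*g) = √2*√g)
x(I(1/(6 + 12)), -112) - 1*24798 = √2*√(-3 + (1/(6 + 12))²) - 1*24798 = √2*√(-3 + (1/18)²) - 24798 = √2*√(-3 + 1/324) - 24798 = √2*√(-971/324) - 24798 = √2*(I*√971/18) - 24798 = I*√1942/18 - 24798 = -24798 + I*√1942/18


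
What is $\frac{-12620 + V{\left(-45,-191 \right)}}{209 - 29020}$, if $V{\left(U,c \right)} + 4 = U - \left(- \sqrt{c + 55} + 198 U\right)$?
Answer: $\frac{3759}{28811} - \frac{2 i \sqrt{34}}{28811} \approx 0.13047 - 0.00040477 i$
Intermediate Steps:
$V{\left(U,c \right)} = -4 + \sqrt{55 + c} - 197 U$ ($V{\left(U,c \right)} = -4 - \left(- \sqrt{c + 55} + 197 U\right) = -4 - \left(- \sqrt{55 + c} + 197 U\right) = -4 + \sqrt{55 + c} - 197 U$)
$\frac{-12620 + V{\left(-45,-191 \right)}}{209 - 29020} = \frac{-12620 - \left(-8861 - \sqrt{55 - 191}\right)}{209 - 29020} = \frac{-12620 + \left(-4 + \sqrt{-136} + 8865\right)}{-28811} = \left(-12620 + \left(-4 + 2 i \sqrt{34} + 8865\right)\right) \left(- \frac{1}{28811}\right) = \left(-12620 + \left(8861 + 2 i \sqrt{34}\right)\right) \left(- \frac{1}{28811}\right) = \left(-3759 + 2 i \sqrt{34}\right) \left(- \frac{1}{28811}\right) = \frac{3759}{28811} - \frac{2 i \sqrt{34}}{28811}$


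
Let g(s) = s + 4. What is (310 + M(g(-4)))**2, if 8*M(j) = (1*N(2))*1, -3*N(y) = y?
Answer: 13830961/144 ≈ 96048.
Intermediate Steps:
N(y) = -y/3
g(s) = 4 + s
M(j) = -1/12 (M(j) = ((1*(-1/3*2))*1)/8 = ((1*(-2/3))*1)/8 = (-2/3*1)/8 = (1/8)*(-2/3) = -1/12)
(310 + M(g(-4)))**2 = (310 - 1/12)**2 = (3719/12)**2 = 13830961/144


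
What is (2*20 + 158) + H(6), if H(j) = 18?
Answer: 216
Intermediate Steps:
(2*20 + 158) + H(6) = (2*20 + 158) + 18 = (40 + 158) + 18 = 198 + 18 = 216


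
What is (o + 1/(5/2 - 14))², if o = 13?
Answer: 88209/529 ≈ 166.75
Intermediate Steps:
(o + 1/(5/2 - 14))² = (13 + 1/(5/2 - 14))² = (13 + 1/(-23/2))² = (13 - 2/23)² = (297/23)² = 88209/529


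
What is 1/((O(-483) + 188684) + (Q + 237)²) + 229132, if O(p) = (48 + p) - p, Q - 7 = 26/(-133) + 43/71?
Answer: 5076644439184632325/22155981875493 ≈ 2.2913e+5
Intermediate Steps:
Q = 69974/9443 (Q = 7 + (26/(-133) + 43/71) = 7 + (26*(-1/133) + 43*(1/71)) = 7 + (-26/133 + 43/71) = 7 + 3873/9443 = 69974/9443 ≈ 7.4101)
O(p) = 48
1/((O(-483) + 188684) + (Q + 237)²) + 229132 = 1/((48 + 188684) + (69974/9443 + 237)²) + 229132 = 1/(188732 + (2307965/9443)²) + 229132 = 1/(188732 + 5326702441225/89170249) + 229132 = 1/(22155981875493/89170249) + 229132 = 89170249/22155981875493 + 229132 = 5076644439184632325/22155981875493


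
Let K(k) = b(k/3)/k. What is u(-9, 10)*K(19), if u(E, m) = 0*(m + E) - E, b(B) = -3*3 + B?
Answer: -24/19 ≈ -1.2632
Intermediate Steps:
b(B) = -9 + B
K(k) = (-9 + k/3)/k
u(E, m) = -E (u(E, m) = 0*(E + m) - E = 0 - E = -E)
u(-9, 10)*K(19) = (-1*(-9))*((⅓)*(-27 + 19)/19) = 9*((⅓)*(1/19)*(-8)) = 9*(-8/57) = -24/19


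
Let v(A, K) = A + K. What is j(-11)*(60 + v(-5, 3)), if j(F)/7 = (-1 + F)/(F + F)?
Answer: 2436/11 ≈ 221.45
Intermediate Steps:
j(F) = 7*(-1 + F)/(2*F) (j(F) = 7*((-1 + F)/(F + F)) = 7*((-1 + F)/((2*F))) = 7*((-1 + F)*(1/(2*F))) = 7*((-1 + F)/(2*F)) = 7*(-1 + F)/(2*F))
j(-11)*(60 + v(-5, 3)) = ((7/2)*(-1 - 11)/(-11))*(60 + (-5 + 3)) = ((7/2)*(-1/11)*(-12))*(60 - 2) = (42/11)*58 = 2436/11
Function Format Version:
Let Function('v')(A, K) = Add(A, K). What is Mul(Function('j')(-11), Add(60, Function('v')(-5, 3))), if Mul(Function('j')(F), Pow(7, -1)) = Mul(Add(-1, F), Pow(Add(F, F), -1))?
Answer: Rational(2436, 11) ≈ 221.45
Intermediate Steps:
Function('j')(F) = Mul(Rational(7, 2), Pow(F, -1), Add(-1, F)) (Function('j')(F) = Mul(7, Mul(Add(-1, F), Pow(Add(F, F), -1))) = Mul(7, Mul(Add(-1, F), Pow(Mul(2, F), -1))) = Mul(7, Mul(Add(-1, F), Mul(Rational(1, 2), Pow(F, -1)))) = Mul(7, Mul(Rational(1, 2), Pow(F, -1), Add(-1, F))) = Mul(Rational(7, 2), Pow(F, -1), Add(-1, F)))
Mul(Function('j')(-11), Add(60, Function('v')(-5, 3))) = Mul(Mul(Rational(7, 2), Pow(-11, -1), Add(-1, -11)), Add(60, Add(-5, 3))) = Mul(Mul(Rational(7, 2), Rational(-1, 11), -12), Add(60, -2)) = Mul(Rational(42, 11), 58) = Rational(2436, 11)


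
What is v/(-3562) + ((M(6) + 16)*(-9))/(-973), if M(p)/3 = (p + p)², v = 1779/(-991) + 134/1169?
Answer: 2377135879171/573583805522 ≈ 4.1444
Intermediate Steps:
v = -1946857/1158479 (v = 1779*(-1/991) + 134*(1/1169) = -1779/991 + 134/1169 = -1946857/1158479 ≈ -1.6805)
M(p) = 12*p² (M(p) = 3*(p + p)² = 3*(2*p)² = 3*(4*p²) = 12*p²)
v/(-3562) + ((M(6) + 16)*(-9))/(-973) = -1946857/1158479/(-3562) + ((12*6² + 16)*(-9))/(-973) = -1946857/1158479*(-1/3562) + ((12*36 + 16)*(-9))*(-1/973) = 1946857/4126502198 + ((432 + 16)*(-9))*(-1/973) = 1946857/4126502198 + (448*(-9))*(-1/973) = 1946857/4126502198 - 4032*(-1/973) = 1946857/4126502198 + 576/139 = 2377135879171/573583805522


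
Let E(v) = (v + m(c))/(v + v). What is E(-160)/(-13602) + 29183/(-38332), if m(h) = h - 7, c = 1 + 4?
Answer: -756126803/993127360 ≈ -0.76136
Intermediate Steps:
c = 5
m(h) = -7 + h
E(v) = (-2 + v)/(2*v) (E(v) = (v + (-7 + 5))/(v + v) = (v - 2)/((2*v)) = (1/(2*v))*(-2 + v) = (-2 + v)/(2*v))
E(-160)/(-13602) + 29183/(-38332) = ((1/2)*(-2 - 160)/(-160))/(-13602) + 29183/(-38332) = ((1/2)*(-1/160)*(-162))*(-1/13602) + 29183*(-1/38332) = (81/160)*(-1/13602) - 4169/5476 = -27/725440 - 4169/5476 = -756126803/993127360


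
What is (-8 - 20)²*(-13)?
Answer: -10192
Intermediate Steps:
(-8 - 20)²*(-13) = (-28)²*(-13) = 784*(-13) = -10192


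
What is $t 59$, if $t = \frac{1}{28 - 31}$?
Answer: $- \frac{59}{3} \approx -19.667$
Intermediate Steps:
$t = - \frac{1}{3}$ ($t = \frac{1}{-3} = - \frac{1}{3} \approx -0.33333$)
$t 59 = \left(- \frac{1}{3}\right) 59 = - \frac{59}{3}$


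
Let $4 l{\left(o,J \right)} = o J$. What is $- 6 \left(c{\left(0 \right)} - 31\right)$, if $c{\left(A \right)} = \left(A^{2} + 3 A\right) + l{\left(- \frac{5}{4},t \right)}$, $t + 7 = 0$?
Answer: $\frac{1383}{8} \approx 172.88$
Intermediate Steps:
$t = -7$ ($t = -7 + 0 = -7$)
$l{\left(o,J \right)} = \frac{J o}{4}$ ($l{\left(o,J \right)} = \frac{o J}{4} = \frac{J o}{4}$)
$c{\left(A \right)} = \frac{35}{16} + A^{2} + 3 A$ ($c{\left(A \right)} = \left(A^{2} + 3 A\right) + \frac{1}{4} \left(-7\right) \left(- \frac{5}{4}\right) = \left(A^{2} + 3 A\right) + \frac{35}{16} = \frac{35}{16} + A^{2} + 3 A$)
$- 6 \left(c{\left(0 \right)} - 31\right) = - 6 \left(\left(\frac{35}{16} + 0^{2} + 3 \cdot 0\right) - 31\right) = - 6 \left(\left(\frac{35}{16} + 0 + 0\right) - 31\right) = - 6 \left(\frac{35}{16} - 31\right) = \left(-6\right) \left(- \frac{461}{16}\right) = \frac{1383}{8}$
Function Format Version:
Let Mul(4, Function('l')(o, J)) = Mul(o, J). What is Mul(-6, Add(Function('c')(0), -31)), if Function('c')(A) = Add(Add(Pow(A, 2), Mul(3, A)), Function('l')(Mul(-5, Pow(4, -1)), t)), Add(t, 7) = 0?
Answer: Rational(1383, 8) ≈ 172.88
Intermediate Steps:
t = -7 (t = Add(-7, 0) = -7)
Function('l')(o, J) = Mul(Rational(1, 4), J, o) (Function('l')(o, J) = Mul(Rational(1, 4), Mul(o, J)) = Mul(Rational(1, 4), Mul(J, o)) = Mul(Rational(1, 4), J, o))
Function('c')(A) = Add(Rational(35, 16), Pow(A, 2), Mul(3, A)) (Function('c')(A) = Add(Add(Pow(A, 2), Mul(3, A)), Mul(Rational(1, 4), -7, Mul(-5, Pow(4, -1)))) = Add(Add(Pow(A, 2), Mul(3, A)), Mul(Rational(1, 4), -7, Mul(-5, Rational(1, 4)))) = Add(Add(Pow(A, 2), Mul(3, A)), Mul(Rational(1, 4), -7, Rational(-5, 4))) = Add(Add(Pow(A, 2), Mul(3, A)), Rational(35, 16)) = Add(Rational(35, 16), Pow(A, 2), Mul(3, A)))
Mul(-6, Add(Function('c')(0), -31)) = Mul(-6, Add(Add(Rational(35, 16), Pow(0, 2), Mul(3, 0)), -31)) = Mul(-6, Add(Add(Rational(35, 16), 0, 0), -31)) = Mul(-6, Add(Rational(35, 16), -31)) = Mul(-6, Rational(-461, 16)) = Rational(1383, 8)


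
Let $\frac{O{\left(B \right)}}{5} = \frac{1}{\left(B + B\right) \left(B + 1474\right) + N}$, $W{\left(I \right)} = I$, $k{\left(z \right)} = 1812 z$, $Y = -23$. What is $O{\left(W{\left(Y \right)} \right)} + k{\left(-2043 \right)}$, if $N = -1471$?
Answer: $- \frac{252533603777}{68217} \approx -3.7019 \cdot 10^{6}$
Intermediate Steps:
$O{\left(B \right)} = \frac{5}{-1471 + 2 B \left(1474 + B\right)}$ ($O{\left(B \right)} = \frac{5}{\left(B + B\right) \left(B + 1474\right) - 1471} = \frac{5}{2 B \left(1474 + B\right) - 1471} = \frac{5}{-1471 + 2 B \left(1474 + B\right)}$)
$O{\left(W{\left(Y \right)} \right)} + k{\left(-2043 \right)} = \frac{5}{-1471 + 2 \left(-23\right)^{2} + 2948 \left(-23\right)} + 1812 \left(-2043\right) = \frac{5}{-1471 + 2 \cdot 529 - 67804} - 3701916 = \frac{5}{-1471 + 1058 - 67804} - 3701916 = \frac{5}{-68217} - 3701916 = 5 \left(- \frac{1}{68217}\right) - 3701916 = - \frac{5}{68217} - 3701916 = - \frac{252533603777}{68217}$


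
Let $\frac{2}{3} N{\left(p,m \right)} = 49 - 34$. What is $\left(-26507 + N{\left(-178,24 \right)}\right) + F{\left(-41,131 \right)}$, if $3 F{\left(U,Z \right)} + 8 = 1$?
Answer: $- \frac{158921}{6} \approx -26487.0$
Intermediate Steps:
$N{\left(p,m \right)} = \frac{45}{2}$ ($N{\left(p,m \right)} = \frac{3 \left(49 - 34\right)}{2} = \frac{3}{2} \cdot 15 = \frac{45}{2}$)
$F{\left(U,Z \right)} = - \frac{7}{3}$ ($F{\left(U,Z \right)} = - \frac{8}{3} + \frac{1}{3} \cdot 1 = - \frac{8}{3} + \frac{1}{3} = - \frac{7}{3}$)
$\left(-26507 + N{\left(-178,24 \right)}\right) + F{\left(-41,131 \right)} = \left(-26507 + \frac{45}{2}\right) - \frac{7}{3} = - \frac{52969}{2} - \frac{7}{3} = - \frac{158921}{6}$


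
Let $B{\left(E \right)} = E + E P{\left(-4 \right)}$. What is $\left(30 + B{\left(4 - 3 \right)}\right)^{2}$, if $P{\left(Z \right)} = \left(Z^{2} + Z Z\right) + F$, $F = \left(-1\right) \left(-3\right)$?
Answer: $4356$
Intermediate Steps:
$F = 3$
$P{\left(Z \right)} = 3 + 2 Z^{2}$ ($P{\left(Z \right)} = \left(Z^{2} + Z Z\right) + 3 = \left(Z^{2} + Z^{2}\right) + 3 = 2 Z^{2} + 3 = 3 + 2 Z^{2}$)
$B{\left(E \right)} = 36 E$ ($B{\left(E \right)} = E + E \left(3 + 2 \left(-4\right)^{2}\right) = E + E \left(3 + 2 \cdot 16\right) = E + E \left(3 + 32\right) = E + E 35 = E + 35 E = 36 E$)
$\left(30 + B{\left(4 - 3 \right)}\right)^{2} = \left(30 + 36 \left(4 - 3\right)\right)^{2} = \left(30 + 36 \cdot 1\right)^{2} = \left(30 + 36\right)^{2} = 66^{2} = 4356$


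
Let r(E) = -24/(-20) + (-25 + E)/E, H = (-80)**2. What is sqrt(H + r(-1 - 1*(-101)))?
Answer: sqrt(640195)/10 ≈ 80.012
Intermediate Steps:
H = 6400
r(E) = 6/5 + (-25 + E)/E (r(E) = -24*(-1/20) + (-25 + E)/E = 6/5 + (-25 + E)/E)
sqrt(H + r(-1 - 1*(-101))) = sqrt(6400 + (11/5 - 25/(-1 - 1*(-101)))) = sqrt(6400 + (11/5 - 25/(-1 + 101))) = sqrt(6400 + (11/5 - 25/100)) = sqrt(6400 + (11/5 - 25*1/100)) = sqrt(6400 + (11/5 - 1/4)) = sqrt(6400 + 39/20) = sqrt(128039/20) = sqrt(640195)/10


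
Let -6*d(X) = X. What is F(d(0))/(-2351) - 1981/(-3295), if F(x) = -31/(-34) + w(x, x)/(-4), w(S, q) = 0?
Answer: 158247109/263382530 ≈ 0.60083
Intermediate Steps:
d(X) = -X/6
F(x) = 31/34 (F(x) = -31/(-34) + 0/(-4) = -31*(-1/34) + 0*(-¼) = 31/34 + 0 = 31/34)
F(d(0))/(-2351) - 1981/(-3295) = (31/34)/(-2351) - 1981/(-3295) = (31/34)*(-1/2351) - 1981*(-1/3295) = -31/79934 + 1981/3295 = 158247109/263382530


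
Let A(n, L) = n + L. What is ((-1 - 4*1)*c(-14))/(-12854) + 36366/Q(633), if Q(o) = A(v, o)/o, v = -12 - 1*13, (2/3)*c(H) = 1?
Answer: 3893354547/102832 ≈ 37861.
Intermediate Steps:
c(H) = 3/2 (c(H) = (3/2)*1 = 3/2)
v = -25 (v = -12 - 13 = -25)
A(n, L) = L + n
Q(o) = (-25 + o)/o (Q(o) = (o - 25)/o = (-25 + o)/o)
((-1 - 4*1)*c(-14))/(-12854) + 36366/Q(633) = ((-1 - 4*1)*(3/2))/(-12854) + 36366/(((-25 + 633)/633)) = ((-1 - 4)*(3/2))*(-1/12854) + 36366/(((1/633)*608)) = -5*3/2*(-1/12854) + 36366/(608/633) = -15/2*(-1/12854) + 36366*(633/608) = 15/25708 + 605781/16 = 3893354547/102832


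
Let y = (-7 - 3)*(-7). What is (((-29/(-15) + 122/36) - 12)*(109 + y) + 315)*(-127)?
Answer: 10062083/90 ≈ 1.1180e+5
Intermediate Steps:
y = 70 (y = -10*(-7) = 70)
(((-29/(-15) + 122/36) - 12)*(109 + y) + 315)*(-127) = (((-29/(-15) + 122/36) - 12)*(109 + 70) + 315)*(-127) = (((-29*(-1/15) + 122*(1/36)) - 12)*179 + 315)*(-127) = (((29/15 + 61/18) - 12)*179 + 315)*(-127) = ((479/90 - 12)*179 + 315)*(-127) = (-601/90*179 + 315)*(-127) = (-107579/90 + 315)*(-127) = -79229/90*(-127) = 10062083/90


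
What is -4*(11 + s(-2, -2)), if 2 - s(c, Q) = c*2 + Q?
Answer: -76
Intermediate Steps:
s(c, Q) = 2 - Q - 2*c (s(c, Q) = 2 - (c*2 + Q) = 2 - (2*c + Q) = 2 - (Q + 2*c) = 2 + (-Q - 2*c) = 2 - Q - 2*c)
-4*(11 + s(-2, -2)) = -4*(11 + (2 - 1*(-2) - 2*(-2))) = -4*(11 + (2 + 2 + 4)) = -4*(11 + 8) = -4*19 = -76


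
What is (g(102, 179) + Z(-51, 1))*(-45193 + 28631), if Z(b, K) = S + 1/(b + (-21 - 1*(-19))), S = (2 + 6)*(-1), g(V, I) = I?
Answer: -150084844/53 ≈ -2.8318e+6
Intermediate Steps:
S = -8 (S = 8*(-1) = -8)
Z(b, K) = -8 + 1/(-2 + b) (Z(b, K) = -8 + 1/(b + (-21 - 1*(-19))) = -8 + 1/(b + (-21 + 19)) = -8 + 1/(b - 2) = -8 + 1/(-2 + b))
(g(102, 179) + Z(-51, 1))*(-45193 + 28631) = (179 + (17 - 8*(-51))/(-2 - 51))*(-45193 + 28631) = (179 + (17 + 408)/(-53))*(-16562) = (179 - 1/53*425)*(-16562) = (179 - 425/53)*(-16562) = (9062/53)*(-16562) = -150084844/53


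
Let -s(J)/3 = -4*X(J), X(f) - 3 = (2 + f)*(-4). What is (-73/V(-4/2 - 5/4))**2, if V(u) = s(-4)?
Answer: 5329/17424 ≈ 0.30584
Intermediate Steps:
X(f) = -5 - 4*f (X(f) = 3 + (2 + f)*(-4) = 3 + (-8 - 4*f) = -5 - 4*f)
s(J) = -60 - 48*J (s(J) = -(-12)*(-5 - 4*J) = -3*(20 + 16*J) = -60 - 48*J)
V(u) = 132 (V(u) = -60 - 48*(-4) = -60 + 192 = 132)
(-73/V(-4/2 - 5/4))**2 = (-73/132)**2 = 5329/17424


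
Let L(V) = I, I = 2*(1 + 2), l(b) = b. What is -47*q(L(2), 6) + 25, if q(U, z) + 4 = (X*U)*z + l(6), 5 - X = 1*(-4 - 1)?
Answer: -16989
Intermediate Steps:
X = 10 (X = 5 - (-4 - 1) = 5 - (-5) = 5 - 1*(-5) = 5 + 5 = 10)
I = 6 (I = 2*3 = 6)
L(V) = 6
q(U, z) = 2 + 10*U*z (q(U, z) = -4 + ((10*U)*z + 6) = -4 + (10*U*z + 6) = -4 + (6 + 10*U*z) = 2 + 10*U*z)
-47*q(L(2), 6) + 25 = -47*(2 + 10*6*6) + 25 = -47*(2 + 360) + 25 = -47*362 + 25 = -17014 + 25 = -16989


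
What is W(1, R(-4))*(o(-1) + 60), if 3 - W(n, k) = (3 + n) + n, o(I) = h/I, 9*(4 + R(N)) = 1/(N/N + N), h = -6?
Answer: -132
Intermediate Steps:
R(N) = -4 + 1/(9*(1 + N)) (R(N) = -4 + 1/(9*(N/N + N)) = -4 + 1/(9*(1 + N)))
o(I) = -6/I
W(n, k) = -2*n (W(n, k) = 3 - ((3 + n) + n) = 3 - (3 + 2*n) = 3 + (-3 - 2*n) = -2*n)
W(1, R(-4))*(o(-1) + 60) = (-2*1)*(-6/(-1) + 60) = -2*(-6*(-1) + 60) = -2*(6 + 60) = -2*66 = -132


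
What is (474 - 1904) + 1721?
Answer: 291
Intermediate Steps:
(474 - 1904) + 1721 = -1430 + 1721 = 291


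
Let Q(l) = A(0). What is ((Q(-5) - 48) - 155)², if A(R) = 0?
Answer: 41209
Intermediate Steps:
Q(l) = 0
((Q(-5) - 48) - 155)² = ((0 - 48) - 155)² = (-48 - 155)² = (-203)² = 41209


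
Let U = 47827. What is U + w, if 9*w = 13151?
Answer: 443594/9 ≈ 49288.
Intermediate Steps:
w = 13151/9 (w = (⅑)*13151 = 13151/9 ≈ 1461.2)
U + w = 47827 + 13151/9 = 443594/9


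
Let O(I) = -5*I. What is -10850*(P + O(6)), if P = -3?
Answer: 358050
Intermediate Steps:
-10850*(P + O(6)) = -10850*(-3 - 5*6) = -10850*(-3 - 30) = -10850*(-33) = 358050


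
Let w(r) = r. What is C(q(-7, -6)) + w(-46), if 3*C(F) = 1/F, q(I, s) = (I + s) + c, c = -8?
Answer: -2899/63 ≈ -46.016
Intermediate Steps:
q(I, s) = -8 + I + s (q(I, s) = (I + s) - 8 = -8 + I + s)
C(F) = 1/(3*F)
C(q(-7, -6)) + w(-46) = 1/(3*(-8 - 7 - 6)) - 46 = (⅓)/(-21) - 46 = (⅓)*(-1/21) - 46 = -1/63 - 46 = -2899/63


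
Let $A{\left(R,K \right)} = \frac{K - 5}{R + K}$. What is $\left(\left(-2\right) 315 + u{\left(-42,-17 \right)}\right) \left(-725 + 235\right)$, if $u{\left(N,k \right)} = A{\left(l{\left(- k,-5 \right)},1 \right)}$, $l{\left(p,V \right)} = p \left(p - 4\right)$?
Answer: $\frac{34266680}{111} \approx 3.0871 \cdot 10^{5}$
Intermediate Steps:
$l{\left(p,V \right)} = p \left(-4 + p\right)$
$A{\left(R,K \right)} = \frac{-5 + K}{K + R}$
$u{\left(N,k \right)} = - \frac{4}{1 - k \left(-4 - k\right)}$ ($u{\left(N,k \right)} = \frac{-5 + 1}{1 + - k \left(-4 - k\right)} = \frac{1}{1 - k \left(-4 - k\right)} \left(-4\right) = - \frac{4}{1 - k \left(-4 - k\right)}$)
$\left(\left(-2\right) 315 + u{\left(-42,-17 \right)}\right) \left(-725 + 235\right) = \left(\left(-2\right) 315 - \frac{4}{1 - 17 \left(4 - 17\right)}\right) \left(-725 + 235\right) = \left(-630 - \frac{4}{1 - -221}\right) \left(-490\right) = \left(-630 - \frac{4}{1 + 221}\right) \left(-490\right) = \left(-630 - \frac{4}{222}\right) \left(-490\right) = \left(-630 - \frac{2}{111}\right) \left(-490\right) = \left(- \frac{69932}{111}\right) \left(-490\right) = \frac{34266680}{111}$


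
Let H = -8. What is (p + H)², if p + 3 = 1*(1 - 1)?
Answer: 121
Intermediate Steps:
p = -3 (p = -3 + 1*(1 - 1) = -3 + 1*0 = -3 + 0 = -3)
(p + H)² = (-3 - 8)² = (-11)² = 121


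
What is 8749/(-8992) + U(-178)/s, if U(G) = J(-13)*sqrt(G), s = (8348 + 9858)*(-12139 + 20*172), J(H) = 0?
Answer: -8749/8992 ≈ -0.97298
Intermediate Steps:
s = -158373994 (s = 18206*(-12139 + 3440) = 18206*(-8699) = -158373994)
U(G) = 0 (U(G) = 0*sqrt(G) = 0)
8749/(-8992) + U(-178)/s = 8749/(-8992) + 0/(-158373994) = 8749*(-1/8992) + 0*(-1/158373994) = -8749/8992 + 0 = -8749/8992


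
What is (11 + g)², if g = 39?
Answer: 2500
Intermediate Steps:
(11 + g)² = (11 + 39)² = 50² = 2500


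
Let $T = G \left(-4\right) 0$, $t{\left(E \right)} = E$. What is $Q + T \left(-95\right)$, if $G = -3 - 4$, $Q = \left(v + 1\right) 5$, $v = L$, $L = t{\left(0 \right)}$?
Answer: $5$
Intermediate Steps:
$L = 0$
$v = 0$
$Q = 5$ ($Q = \left(0 + 1\right) 5 = 1 \cdot 5 = 5$)
$G = -7$ ($G = -3 - 4 = -7$)
$T = 0$ ($T = \left(-7\right) \left(-4\right) 0 = 28 \cdot 0 = 0$)
$Q + T \left(-95\right) = 5 + 0 \left(-95\right) = 5 + 0 = 5$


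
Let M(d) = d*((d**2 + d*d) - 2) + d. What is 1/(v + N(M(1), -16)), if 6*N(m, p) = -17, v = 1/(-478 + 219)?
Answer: -1554/4409 ≈ -0.35246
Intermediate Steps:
v = -1/259 (v = 1/(-259) = -1/259 ≈ -0.0038610)
M(d) = d + d*(-2 + 2*d**2) (M(d) = d*((d**2 + d**2) - 2) + d = d*(2*d**2 - 2) + d = d*(-2 + 2*d**2) + d = d + d*(-2 + 2*d**2))
N(m, p) = -17/6 (N(m, p) = (1/6)*(-17) = -17/6)
1/(v + N(M(1), -16)) = 1/(-1/259 - 17/6) = 1/(-4409/1554) = -1554/4409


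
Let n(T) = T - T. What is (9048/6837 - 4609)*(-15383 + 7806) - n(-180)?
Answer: 79565281415/2279 ≈ 3.4912e+7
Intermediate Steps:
n(T) = 0
(9048/6837 - 4609)*(-15383 + 7806) - n(-180) = (9048/6837 - 4609)*(-15383 + 7806) - 1*0 = (9048*(1/6837) - 4609)*(-7577) + 0 = (3016/2279 - 4609)*(-7577) + 0 = -10500895/2279*(-7577) + 0 = 79565281415/2279 + 0 = 79565281415/2279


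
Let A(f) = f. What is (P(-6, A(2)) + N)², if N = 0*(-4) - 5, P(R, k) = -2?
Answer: 49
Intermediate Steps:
N = -5 (N = 0 - 5 = -5)
(P(-6, A(2)) + N)² = (-2 - 5)² = (-7)² = 49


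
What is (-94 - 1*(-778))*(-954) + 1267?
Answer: -651269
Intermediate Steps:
(-94 - 1*(-778))*(-954) + 1267 = (-94 + 778)*(-954) + 1267 = 684*(-954) + 1267 = -652536 + 1267 = -651269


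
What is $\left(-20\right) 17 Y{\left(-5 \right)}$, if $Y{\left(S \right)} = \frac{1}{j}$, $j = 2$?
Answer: $-170$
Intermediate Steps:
$Y{\left(S \right)} = \frac{1}{2}$
$\left(-20\right) 17 Y{\left(-5 \right)} = \left(-20\right) 17 \cdot \frac{1}{2} = \left(-340\right) \frac{1}{2} = -170$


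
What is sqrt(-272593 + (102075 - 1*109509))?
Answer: I*sqrt(280027) ≈ 529.18*I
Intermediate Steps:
sqrt(-272593 + (102075 - 1*109509)) = sqrt(-272593 + (102075 - 109509)) = sqrt(-272593 - 7434) = sqrt(-280027) = I*sqrt(280027)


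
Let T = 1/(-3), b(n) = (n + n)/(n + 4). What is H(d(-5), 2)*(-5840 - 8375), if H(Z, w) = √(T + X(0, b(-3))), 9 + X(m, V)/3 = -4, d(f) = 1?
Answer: -14215*I*√354/3 ≈ -89151.0*I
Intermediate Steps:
b(n) = 2*n/(4 + n) (b(n) = (2*n)/(4 + n) = 2*n/(4 + n))
X(m, V) = -39 (X(m, V) = -27 + 3*(-4) = -27 - 12 = -39)
T = -⅓ ≈ -0.33333
H(Z, w) = I*√354/3 (H(Z, w) = √(-⅓ - 39) = √(-118/3) = I*√354/3)
H(d(-5), 2)*(-5840 - 8375) = (I*√354/3)*(-5840 - 8375) = (I*√354/3)*(-14215) = -14215*I*√354/3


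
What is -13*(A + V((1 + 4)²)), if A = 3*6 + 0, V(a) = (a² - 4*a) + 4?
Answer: -7111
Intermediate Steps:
V(a) = 4 + a² - 4*a
A = 18 (A = 18 + 0 = 18)
-13*(A + V((1 + 4)²)) = -13*(18 + (4 + ((1 + 4)²)² - 4*(1 + 4)²)) = -13*(18 + (4 + (5²)² - 4*5²)) = -13*(18 + (4 + 25² - 4*25)) = -13*(18 + (4 + 625 - 100)) = -13*(18 + 529) = -13*547 = -7111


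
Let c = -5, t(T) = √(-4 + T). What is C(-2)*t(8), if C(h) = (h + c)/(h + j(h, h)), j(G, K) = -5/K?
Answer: -28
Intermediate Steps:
C(h) = (-5 + h)/(h - 5/h) (C(h) = (h - 5)/(h - 5/h) = (-5 + h)/(h - 5/h))
C(-2)*t(8) = (-2*(-5 - 2)/(-5 + (-2)²))*√(-4 + 8) = (-2*(-7)/(-5 + 4))*√4 = -2*(-7)/(-1)*2 = -2*(-1)*(-7)*2 = -14*2 = -28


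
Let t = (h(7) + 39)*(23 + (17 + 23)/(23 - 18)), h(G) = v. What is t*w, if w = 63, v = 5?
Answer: 85932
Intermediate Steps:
h(G) = 5
t = 1364 (t = (5 + 39)*(23 + (17 + 23)/(23 - 18)) = 44*(23 + 40/5) = 44*(23 + 40*(1/5)) = 44*(23 + 8) = 44*31 = 1364)
t*w = 1364*63 = 85932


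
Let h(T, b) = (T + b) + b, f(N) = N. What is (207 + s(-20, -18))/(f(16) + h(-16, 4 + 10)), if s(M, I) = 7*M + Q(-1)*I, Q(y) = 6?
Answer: -41/28 ≈ -1.4643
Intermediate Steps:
s(M, I) = 6*I + 7*M (s(M, I) = 7*M + 6*I = 6*I + 7*M)
h(T, b) = T + 2*b
(207 + s(-20, -18))/(f(16) + h(-16, 4 + 10)) = (207 + (6*(-18) + 7*(-20)))/(16 + (-16 + 2*(4 + 10))) = (207 + (-108 - 140))/(16 + (-16 + 2*14)) = (207 - 248)/(16 + (-16 + 28)) = -41/(16 + 12) = -41/28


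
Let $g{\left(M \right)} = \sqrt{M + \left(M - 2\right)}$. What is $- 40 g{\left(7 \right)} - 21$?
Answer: $-21 - 80 \sqrt{3} \approx -159.56$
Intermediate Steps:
$g{\left(M \right)} = \sqrt{-2 + 2 M}$ ($g{\left(M \right)} = \sqrt{M + \left(-2 + M\right)} = \sqrt{-2 + 2 M}$)
$- 40 g{\left(7 \right)} - 21 = - 40 \sqrt{-2 + 2 \cdot 7} - 21 = - 40 \sqrt{-2 + 14} - 21 = - 40 \sqrt{12} - 21 = - 40 \cdot 2 \sqrt{3} - 21 = - 80 \sqrt{3} - 21 = -21 - 80 \sqrt{3}$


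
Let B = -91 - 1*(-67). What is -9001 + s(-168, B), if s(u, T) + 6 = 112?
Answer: -8895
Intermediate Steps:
B = -24 (B = -91 + 67 = -24)
s(u, T) = 106 (s(u, T) = -6 + 112 = 106)
-9001 + s(-168, B) = -9001 + 106 = -8895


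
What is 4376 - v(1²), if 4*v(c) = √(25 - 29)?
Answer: 4376 - I/2 ≈ 4376.0 - 0.5*I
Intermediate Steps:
v(c) = I/2 (v(c) = √(25 - 29)/4 = √(-4)/4 = (2*I)/4 = I/2)
4376 - v(1²) = 4376 - I/2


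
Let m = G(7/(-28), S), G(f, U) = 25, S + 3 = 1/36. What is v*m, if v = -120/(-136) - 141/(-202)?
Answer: 135675/3434 ≈ 39.509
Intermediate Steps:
S = -107/36 (S = -3 + 1/36 = -107/36 ≈ -2.9722)
m = 25
v = 5427/3434 (v = -120*(-1/136) - 141*(-1/202) = 15/17 + 141/202 = 5427/3434 ≈ 1.5804)
v*m = (5427/3434)*25 = 135675/3434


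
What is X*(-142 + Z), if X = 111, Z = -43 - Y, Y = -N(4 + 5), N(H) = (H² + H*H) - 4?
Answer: -2997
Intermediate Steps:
N(H) = -4 + 2*H² (N(H) = (H² + H²) - 4 = 2*H² - 4 = -4 + 2*H²)
Y = -158 (Y = -(-4 + 2*(4 + 5)²) = -(-4 + 2*9²) = -(-4 + 2*81) = -(-4 + 162) = -1*158 = -158)
Z = 115 (Z = -43 - 1*(-158) = -43 + 158 = 115)
X*(-142 + Z) = 111*(-142 + 115) = 111*(-27) = -2997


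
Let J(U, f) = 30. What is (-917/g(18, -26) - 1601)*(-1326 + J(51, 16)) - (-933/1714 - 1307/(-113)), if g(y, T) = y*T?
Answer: 5217888509755/2517866 ≈ 2.0723e+6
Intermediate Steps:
g(y, T) = T*y
(-917/g(18, -26) - 1601)*(-1326 + J(51, 16)) - (-933/1714 - 1307/(-113)) = (-917/((-26*18)) - 1601)*(-1326 + 30) - (-933/1714 - 1307/(-113)) = (-917/(-468) - 1601)*(-1296) - (-933*1/1714 - 1307*(-1/113)) = (-917*(-1/468) - 1601)*(-1296) - (-933/1714 + 1307/113) = (917/468 - 1601)*(-1296) - 1*2134769/193682 = -748351/468*(-1296) - 2134769/193682 = 26940636/13 - 2134769/193682 = 5217888509755/2517866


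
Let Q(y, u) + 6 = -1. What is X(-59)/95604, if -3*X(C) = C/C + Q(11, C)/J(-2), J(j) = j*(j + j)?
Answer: -1/2294496 ≈ -4.3583e-7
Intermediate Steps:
Q(y, u) = -7 (Q(y, u) = -6 - 1 = -7)
J(j) = 2*j² (J(j) = j*(2*j) = 2*j²)
X(C) = -1/24 (X(C) = -(C/C - 7/(2*(-2)²))/3 = -(1 - 7/(2*4))/3 = -(1 - 7/8)/3 = -⅓*⅛ = -1/24)
X(-59)/95604 = -1/24/95604 = -1/24*1/95604 = -1/2294496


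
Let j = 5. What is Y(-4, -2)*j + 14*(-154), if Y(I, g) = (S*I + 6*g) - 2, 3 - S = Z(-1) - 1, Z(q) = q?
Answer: -2326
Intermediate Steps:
S = 5 (S = 3 - (-1 - 1) = 3 - 1*(-2) = 3 + 2 = 5)
Y(I, g) = -2 + 5*I + 6*g (Y(I, g) = (5*I + 6*g) - 2 = -2 + 5*I + 6*g)
Y(-4, -2)*j + 14*(-154) = (-2 + 5*(-4) + 6*(-2))*5 + 14*(-154) = (-2 - 20 - 12)*5 - 2156 = -34*5 - 2156 = -170 - 2156 = -2326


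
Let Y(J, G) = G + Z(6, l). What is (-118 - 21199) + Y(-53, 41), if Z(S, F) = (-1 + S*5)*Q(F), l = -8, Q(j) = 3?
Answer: -21189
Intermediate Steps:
Z(S, F) = -3 + 15*S (Z(S, F) = (-1 + S*5)*3 = (-1 + 5*S)*3 = -3 + 15*S)
Y(J, G) = 87 + G (Y(J, G) = G + (-3 + 15*6) = G + (-3 + 90) = G + 87 = 87 + G)
(-118 - 21199) + Y(-53, 41) = (-118 - 21199) + (87 + 41) = -21317 + 128 = -21189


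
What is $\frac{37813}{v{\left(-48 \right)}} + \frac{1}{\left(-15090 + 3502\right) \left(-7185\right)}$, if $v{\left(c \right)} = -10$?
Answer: $- \frac{314830206113}{83259780} \approx -3781.3$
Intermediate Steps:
$\frac{37813}{v{\left(-48 \right)}} + \frac{1}{\left(-15090 + 3502\right) \left(-7185\right)} = \frac{37813}{-10} + \frac{1}{\left(-15090 + 3502\right) \left(-7185\right)} = 37813 \left(- \frac{1}{10}\right) + \frac{1}{-11588} \left(- \frac{1}{7185}\right) = - \frac{37813}{10} - - \frac{1}{83259780} = - \frac{37813}{10} + \frac{1}{83259780} = - \frac{314830206113}{83259780}$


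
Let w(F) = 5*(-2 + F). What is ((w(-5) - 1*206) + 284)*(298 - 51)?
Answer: 10621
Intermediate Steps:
w(F) = -10 + 5*F
((w(-5) - 1*206) + 284)*(298 - 51) = (((-10 + 5*(-5)) - 1*206) + 284)*(298 - 51) = (((-10 - 25) - 206) + 284)*247 = ((-35 - 206) + 284)*247 = (-241 + 284)*247 = 43*247 = 10621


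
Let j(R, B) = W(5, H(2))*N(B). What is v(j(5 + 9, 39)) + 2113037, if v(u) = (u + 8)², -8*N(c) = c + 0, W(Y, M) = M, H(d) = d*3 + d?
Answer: 2113998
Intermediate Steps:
H(d) = 4*d (H(d) = 3*d + d = 4*d)
N(c) = -c/8 (N(c) = -(c + 0)/8 = -c/8)
j(R, B) = -B (j(R, B) = (4*2)*(-B/8) = 8*(-B/8) = -B)
v(u) = (8 + u)²
v(j(5 + 9, 39)) + 2113037 = (8 - 1*39)² + 2113037 = (8 - 39)² + 2113037 = (-31)² + 2113037 = 961 + 2113037 = 2113998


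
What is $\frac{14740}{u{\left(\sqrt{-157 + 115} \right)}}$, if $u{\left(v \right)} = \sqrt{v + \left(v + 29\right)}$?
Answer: $\frac{14740}{\sqrt{29 + 2 i \sqrt{42}}} \approx 2557.8 - 545.59 i$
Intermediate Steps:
$u{\left(v \right)} = \sqrt{29 + 2 v}$ ($u{\left(v \right)} = \sqrt{v + \left(29 + v\right)} = \sqrt{29 + 2 v}$)
$\frac{14740}{u{\left(\sqrt{-157 + 115} \right)}} = \frac{14740}{\sqrt{29 + 2 \sqrt{-157 + 115}}} = \frac{14740}{\sqrt{29 + 2 \sqrt{-42}}} = \frac{14740}{\sqrt{29 + 2 i \sqrt{42}}}$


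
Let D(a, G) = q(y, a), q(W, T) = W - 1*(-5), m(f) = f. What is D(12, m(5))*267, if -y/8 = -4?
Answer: 9879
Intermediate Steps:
y = 32 (y = -8*(-4) = 32)
q(W, T) = 5 + W (q(W, T) = W + 5 = 5 + W)
D(a, G) = 37 (D(a, G) = 5 + 32 = 37)
D(12, m(5))*267 = 37*267 = 9879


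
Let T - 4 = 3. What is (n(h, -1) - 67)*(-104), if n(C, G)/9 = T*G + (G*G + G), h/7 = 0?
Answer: 13520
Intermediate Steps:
T = 7 (T = 4 + 3 = 7)
h = 0 (h = 7*0 = 0)
n(C, G) = 9*G² + 72*G (n(C, G) = 9*(7*G + (G*G + G)) = 9*(7*G + (G² + G)) = 9*(7*G + (G + G²)) = 9*(G² + 8*G) = 9*G² + 72*G)
(n(h, -1) - 67)*(-104) = (9*(-1)*(8 - 1) - 67)*(-104) = (9*(-1)*7 - 67)*(-104) = (-63 - 67)*(-104) = -130*(-104) = 13520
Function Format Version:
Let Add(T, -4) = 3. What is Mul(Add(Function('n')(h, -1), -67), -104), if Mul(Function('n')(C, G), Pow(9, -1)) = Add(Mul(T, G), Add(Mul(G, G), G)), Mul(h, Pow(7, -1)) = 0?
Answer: 13520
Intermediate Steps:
T = 7 (T = Add(4, 3) = 7)
h = 0 (h = Mul(7, 0) = 0)
Function('n')(C, G) = Add(Mul(9, Pow(G, 2)), Mul(72, G)) (Function('n')(C, G) = Mul(9, Add(Mul(7, G), Add(Mul(G, G), G))) = Mul(9, Add(Mul(7, G), Add(Pow(G, 2), G))) = Mul(9, Add(Mul(7, G), Add(G, Pow(G, 2)))) = Mul(9, Add(Pow(G, 2), Mul(8, G))) = Add(Mul(9, Pow(G, 2)), Mul(72, G)))
Mul(Add(Function('n')(h, -1), -67), -104) = Mul(Add(Mul(9, -1, Add(8, -1)), -67), -104) = Mul(Add(Mul(9, -1, 7), -67), -104) = Mul(Add(-63, -67), -104) = Mul(-130, -104) = 13520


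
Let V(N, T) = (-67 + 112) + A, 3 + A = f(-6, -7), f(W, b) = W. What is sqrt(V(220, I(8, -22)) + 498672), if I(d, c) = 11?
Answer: 6*sqrt(13853) ≈ 706.19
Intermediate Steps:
A = -9 (A = -3 - 6 = -9)
V(N, T) = 36 (V(N, T) = (-67 + 112) - 9 = 45 - 9 = 36)
sqrt(V(220, I(8, -22)) + 498672) = sqrt(36 + 498672) = sqrt(498708) = 6*sqrt(13853)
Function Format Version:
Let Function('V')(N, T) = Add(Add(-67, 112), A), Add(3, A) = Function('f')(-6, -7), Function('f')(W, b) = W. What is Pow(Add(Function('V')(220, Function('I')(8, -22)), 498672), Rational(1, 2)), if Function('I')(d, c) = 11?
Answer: Mul(6, Pow(13853, Rational(1, 2))) ≈ 706.19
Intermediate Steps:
A = -9 (A = Add(-3, -6) = -9)
Function('V')(N, T) = 36 (Function('V')(N, T) = Add(Add(-67, 112), -9) = Add(45, -9) = 36)
Pow(Add(Function('V')(220, Function('I')(8, -22)), 498672), Rational(1, 2)) = Pow(Add(36, 498672), Rational(1, 2)) = Pow(498708, Rational(1, 2)) = Mul(6, Pow(13853, Rational(1, 2)))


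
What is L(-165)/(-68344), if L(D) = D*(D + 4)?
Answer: -26565/68344 ≈ -0.38870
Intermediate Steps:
L(D) = D*(4 + D)
L(-165)/(-68344) = -165*(4 - 165)/(-68344) = -165*(-161)*(-1/68344) = 26565*(-1/68344) = -26565/68344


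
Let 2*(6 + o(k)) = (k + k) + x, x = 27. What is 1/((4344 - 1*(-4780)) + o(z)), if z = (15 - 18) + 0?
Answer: 2/18257 ≈ 0.00010955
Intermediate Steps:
z = -3 (z = -3 + 0 = -3)
o(k) = 15/2 + k (o(k) = -6 + ((k + k) + 27)/2 = -6 + (2*k + 27)/2 = -6 + (27 + 2*k)/2 = -6 + (27/2 + k) = 15/2 + k)
1/((4344 - 1*(-4780)) + o(z)) = 1/((4344 - 1*(-4780)) + (15/2 - 3)) = 1/((4344 + 4780) + 9/2) = 1/(9124 + 9/2) = 1/(18257/2) = 2/18257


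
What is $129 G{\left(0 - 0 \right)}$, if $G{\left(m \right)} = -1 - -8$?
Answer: $903$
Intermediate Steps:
$G{\left(m \right)} = 7$ ($G{\left(m \right)} = -1 + 8 = 7$)
$129 G{\left(0 - 0 \right)} = 129 \cdot 7 = 903$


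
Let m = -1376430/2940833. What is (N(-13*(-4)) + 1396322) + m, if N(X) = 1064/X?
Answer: 53383311978926/38230829 ≈ 1.3963e+6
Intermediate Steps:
m = -1376430/2940833 (m = -1376430*1/2940833 = -1376430/2940833 ≈ -0.46804)
(N(-13*(-4)) + 1396322) + m = (1064/((-13*(-4))) + 1396322) - 1376430/2940833 = (1064/52 + 1396322) - 1376430/2940833 = (1064*(1/52) + 1396322) - 1376430/2940833 = (266/13 + 1396322) - 1376430/2940833 = 18152452/13 - 1376430/2940833 = 53383311978926/38230829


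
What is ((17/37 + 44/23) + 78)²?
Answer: 4678149609/724201 ≈ 6459.7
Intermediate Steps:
((17/37 + 44/23) + 78)² = (2019/851 + 78)² = (68397/851)² = 4678149609/724201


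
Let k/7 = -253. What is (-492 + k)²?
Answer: 5121169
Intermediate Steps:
k = -1771 (k = 7*(-253) = -1771)
(-492 + k)² = (-492 - 1771)² = (-2263)² = 5121169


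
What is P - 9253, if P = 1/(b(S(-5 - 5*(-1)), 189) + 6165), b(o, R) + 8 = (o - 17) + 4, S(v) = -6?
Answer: -56794913/6138 ≈ -9253.0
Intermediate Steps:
b(o, R) = -21 + o (b(o, R) = -8 + ((o - 17) + 4) = -8 + ((-17 + o) + 4) = -8 + (-13 + o) = -21 + o)
P = 1/6138 (P = 1/((-21 - 6) + 6165) = 1/(-27 + 6165) = 1/6138 ≈ 0.00016292)
P - 9253 = 1/6138 - 9253 = -56794913/6138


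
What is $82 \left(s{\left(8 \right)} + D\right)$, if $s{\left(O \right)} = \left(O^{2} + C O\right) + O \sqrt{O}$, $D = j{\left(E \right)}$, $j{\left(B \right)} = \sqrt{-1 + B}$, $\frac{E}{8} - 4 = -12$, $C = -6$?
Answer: $1312 + 1312 \sqrt{2} + 82 i \sqrt{65} \approx 3167.4 + 661.11 i$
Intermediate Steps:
$E = -64$ ($E = 32 + 8 \left(-12\right) = 32 - 96 = -64$)
$D = i \sqrt{65}$ ($D = \sqrt{-1 - 64} = \sqrt{-65} = i \sqrt{65} \approx 8.0623 i$)
$s{\left(O \right)} = O^{2} + O^{\frac{3}{2}} - 6 O$ ($s{\left(O \right)} = \left(O^{2} - 6 O\right) + O \sqrt{O} = \left(O^{2} - 6 O\right) + O^{\frac{3}{2}} = O^{2} + O^{\frac{3}{2}} - 6 O$)
$82 \left(s{\left(8 \right)} + D\right) = 82 \left(\left(8^{2} + 8^{\frac{3}{2}} - 48\right) + i \sqrt{65}\right) = 82 \left(\left(64 + 16 \sqrt{2} - 48\right) + i \sqrt{65}\right) = 82 \left(\left(16 + 16 \sqrt{2}\right) + i \sqrt{65}\right) = 82 \left(16 + 16 \sqrt{2} + i \sqrt{65}\right) = 1312 + 1312 \sqrt{2} + 82 i \sqrt{65}$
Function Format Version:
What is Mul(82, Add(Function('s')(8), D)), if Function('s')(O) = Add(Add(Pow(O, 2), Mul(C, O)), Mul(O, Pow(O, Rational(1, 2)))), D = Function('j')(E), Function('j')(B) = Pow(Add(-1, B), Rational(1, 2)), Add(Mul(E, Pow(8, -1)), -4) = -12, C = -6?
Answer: Add(1312, Mul(1312, Pow(2, Rational(1, 2))), Mul(82, I, Pow(65, Rational(1, 2)))) ≈ Add(3167.4, Mul(661.11, I))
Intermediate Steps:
E = -64 (E = Add(32, Mul(8, -12)) = Add(32, -96) = -64)
D = Mul(I, Pow(65, Rational(1, 2))) (D = Pow(Add(-1, -64), Rational(1, 2)) = Pow(-65, Rational(1, 2)) = Mul(I, Pow(65, Rational(1, 2))) ≈ Mul(8.0623, I))
Function('s')(O) = Add(Pow(O, 2), Pow(O, Rational(3, 2)), Mul(-6, O)) (Function('s')(O) = Add(Add(Pow(O, 2), Mul(-6, O)), Mul(O, Pow(O, Rational(1, 2)))) = Add(Add(Pow(O, 2), Mul(-6, O)), Pow(O, Rational(3, 2))) = Add(Pow(O, 2), Pow(O, Rational(3, 2)), Mul(-6, O)))
Mul(82, Add(Function('s')(8), D)) = Mul(82, Add(Add(Pow(8, 2), Pow(8, Rational(3, 2)), Mul(-6, 8)), Mul(I, Pow(65, Rational(1, 2))))) = Mul(82, Add(Add(64, Mul(16, Pow(2, Rational(1, 2))), -48), Mul(I, Pow(65, Rational(1, 2))))) = Mul(82, Add(Add(16, Mul(16, Pow(2, Rational(1, 2)))), Mul(I, Pow(65, Rational(1, 2))))) = Mul(82, Add(16, Mul(16, Pow(2, Rational(1, 2))), Mul(I, Pow(65, Rational(1, 2))))) = Add(1312, Mul(1312, Pow(2, Rational(1, 2))), Mul(82, I, Pow(65, Rational(1, 2))))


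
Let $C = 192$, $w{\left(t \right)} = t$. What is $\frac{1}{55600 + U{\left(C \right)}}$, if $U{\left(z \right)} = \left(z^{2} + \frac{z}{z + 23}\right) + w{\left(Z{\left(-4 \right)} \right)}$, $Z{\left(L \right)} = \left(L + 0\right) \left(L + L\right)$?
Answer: $\frac{215}{19886832} \approx 1.0811 \cdot 10^{-5}$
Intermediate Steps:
$Z{\left(L \right)} = 2 L^{2}$ ($Z{\left(L \right)} = L 2 L = 2 L^{2}$)
$U{\left(z \right)} = 32 + z^{2} + \frac{z}{23 + z}$ ($U{\left(z \right)} = \left(z^{2} + \frac{z}{z + 23}\right) + 2 \left(-4\right)^{2} = \left(z^{2} + \frac{z}{23 + z}\right) + 2 \cdot 16 = \left(z^{2} + \frac{z}{23 + z}\right) + 32 = 32 + z^{2} + \frac{z}{23 + z}$)
$\frac{1}{55600 + U{\left(C \right)}} = \frac{1}{55600 + \frac{736 + 192^{3} + 23 \cdot 192^{2} + 33 \cdot 192}{23 + 192}} = \frac{1}{55600 + \frac{736 + 7077888 + 23 \cdot 36864 + 6336}{215}} = \frac{1}{55600 + \frac{736 + 7077888 + 847872 + 6336}{215}} = \frac{1}{55600 + \frac{1}{215} \cdot 7932832} = \frac{1}{55600 + \frac{7932832}{215}} = \frac{1}{\frac{19886832}{215}} = \frac{215}{19886832}$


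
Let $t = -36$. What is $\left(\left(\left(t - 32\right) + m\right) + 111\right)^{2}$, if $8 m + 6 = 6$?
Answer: $1849$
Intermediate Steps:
$m = 0$ ($m = - \frac{3}{4} + \frac{1}{8} \cdot 6 = - \frac{3}{4} + \frac{3}{4} = 0$)
$\left(\left(\left(t - 32\right) + m\right) + 111\right)^{2} = \left(\left(\left(-36 - 32\right) + 0\right) + 111\right)^{2} = \left(\left(-68 + 0\right) + 111\right)^{2} = \left(-68 + 111\right)^{2} = 43^{2} = 1849$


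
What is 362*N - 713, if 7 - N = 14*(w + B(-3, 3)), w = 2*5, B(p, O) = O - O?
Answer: -48859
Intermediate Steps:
B(p, O) = 0
w = 10
N = -133 (N = 7 - 14*(10 + 0) = 7 - 14*10 = 7 - 1*140 = 7 - 140 = -133)
362*N - 713 = 362*(-133) - 713 = -48146 - 713 = -48859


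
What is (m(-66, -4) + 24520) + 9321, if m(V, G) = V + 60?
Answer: 33835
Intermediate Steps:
m(V, G) = 60 + V
(m(-66, -4) + 24520) + 9321 = ((60 - 66) + 24520) + 9321 = (-6 + 24520) + 9321 = 24514 + 9321 = 33835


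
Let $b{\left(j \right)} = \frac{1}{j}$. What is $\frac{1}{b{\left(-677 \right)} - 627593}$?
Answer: $- \frac{677}{424880462} \approx -1.5934 \cdot 10^{-6}$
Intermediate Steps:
$\frac{1}{b{\left(-677 \right)} - 627593} = \frac{1}{\frac{1}{-677} - 627593} = \frac{1}{- \frac{1}{677} - 627593} = \frac{1}{- \frac{424880462}{677}} = - \frac{677}{424880462}$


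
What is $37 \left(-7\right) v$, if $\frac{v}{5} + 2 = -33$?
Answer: $45325$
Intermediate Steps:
$v = -175$ ($v = -10 + 5 \left(-33\right) = -10 - 165 = -175$)
$37 \left(-7\right) v = 37 \left(-7\right) \left(-175\right) = \left(-259\right) \left(-175\right) = 45325$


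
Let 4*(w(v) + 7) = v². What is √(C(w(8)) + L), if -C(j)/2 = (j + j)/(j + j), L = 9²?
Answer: √79 ≈ 8.8882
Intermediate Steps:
L = 81
w(v) = -7 + v²/4
C(j) = -2 (C(j) = -2*(j + j)/(j + j) = -2*2*j/(2*j) = -2*2*j*1/(2*j) = -2*1 = -2)
√(C(w(8)) + L) = √(-2 + 81) = √79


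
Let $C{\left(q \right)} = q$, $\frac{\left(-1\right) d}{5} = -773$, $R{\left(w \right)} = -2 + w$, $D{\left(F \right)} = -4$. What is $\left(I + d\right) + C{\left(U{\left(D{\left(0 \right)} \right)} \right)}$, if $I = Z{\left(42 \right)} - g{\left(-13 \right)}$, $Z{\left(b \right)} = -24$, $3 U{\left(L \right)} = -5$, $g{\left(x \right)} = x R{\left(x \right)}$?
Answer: $\frac{10933}{3} \approx 3644.3$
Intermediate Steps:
$g{\left(x \right)} = x \left(-2 + x\right)$
$U{\left(L \right)} = - \frac{5}{3}$ ($U{\left(L \right)} = \frac{1}{3} \left(-5\right) = - \frac{5}{3}$)
$d = 3865$ ($d = \left(-5\right) \left(-773\right) = 3865$)
$I = -219$ ($I = -24 - - 13 \left(-2 - 13\right) = -24 - \left(-13\right) \left(-15\right) = -24 - 195 = -219$)
$\left(I + d\right) + C{\left(U{\left(D{\left(0 \right)} \right)} \right)} = \left(-219 + 3865\right) - \frac{5}{3} = 3646 - \frac{5}{3} = \frac{10933}{3}$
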